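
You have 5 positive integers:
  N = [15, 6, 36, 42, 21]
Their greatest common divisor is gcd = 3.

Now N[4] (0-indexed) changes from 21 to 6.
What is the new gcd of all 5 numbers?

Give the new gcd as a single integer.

Numbers: [15, 6, 36, 42, 21], gcd = 3
Change: index 4, 21 -> 6
gcd of the OTHER numbers (without index 4): gcd([15, 6, 36, 42]) = 3
New gcd = gcd(g_others, new_val) = gcd(3, 6) = 3

Answer: 3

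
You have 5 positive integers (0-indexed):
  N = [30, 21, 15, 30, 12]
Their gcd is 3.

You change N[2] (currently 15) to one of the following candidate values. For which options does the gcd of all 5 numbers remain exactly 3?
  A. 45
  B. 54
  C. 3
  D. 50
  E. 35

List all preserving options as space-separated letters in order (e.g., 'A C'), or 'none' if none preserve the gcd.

Old gcd = 3; gcd of others (without N[2]) = 3
New gcd for candidate v: gcd(3, v). Preserves old gcd iff gcd(3, v) = 3.
  Option A: v=45, gcd(3,45)=3 -> preserves
  Option B: v=54, gcd(3,54)=3 -> preserves
  Option C: v=3, gcd(3,3)=3 -> preserves
  Option D: v=50, gcd(3,50)=1 -> changes
  Option E: v=35, gcd(3,35)=1 -> changes

Answer: A B C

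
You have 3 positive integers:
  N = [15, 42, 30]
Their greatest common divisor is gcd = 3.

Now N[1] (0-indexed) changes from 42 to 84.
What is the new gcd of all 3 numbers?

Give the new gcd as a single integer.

Numbers: [15, 42, 30], gcd = 3
Change: index 1, 42 -> 84
gcd of the OTHER numbers (without index 1): gcd([15, 30]) = 15
New gcd = gcd(g_others, new_val) = gcd(15, 84) = 3

Answer: 3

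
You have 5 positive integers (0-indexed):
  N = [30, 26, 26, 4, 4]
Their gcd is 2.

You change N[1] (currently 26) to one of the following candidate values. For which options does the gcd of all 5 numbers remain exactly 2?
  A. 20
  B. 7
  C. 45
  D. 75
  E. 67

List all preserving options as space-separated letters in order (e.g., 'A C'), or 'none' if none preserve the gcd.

Old gcd = 2; gcd of others (without N[1]) = 2
New gcd for candidate v: gcd(2, v). Preserves old gcd iff gcd(2, v) = 2.
  Option A: v=20, gcd(2,20)=2 -> preserves
  Option B: v=7, gcd(2,7)=1 -> changes
  Option C: v=45, gcd(2,45)=1 -> changes
  Option D: v=75, gcd(2,75)=1 -> changes
  Option E: v=67, gcd(2,67)=1 -> changes

Answer: A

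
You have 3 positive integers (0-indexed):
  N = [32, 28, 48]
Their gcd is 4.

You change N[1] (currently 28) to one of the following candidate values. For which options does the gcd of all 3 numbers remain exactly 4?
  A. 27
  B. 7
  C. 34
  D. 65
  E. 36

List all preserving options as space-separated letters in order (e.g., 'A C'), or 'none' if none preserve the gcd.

Old gcd = 4; gcd of others (without N[1]) = 16
New gcd for candidate v: gcd(16, v). Preserves old gcd iff gcd(16, v) = 4.
  Option A: v=27, gcd(16,27)=1 -> changes
  Option B: v=7, gcd(16,7)=1 -> changes
  Option C: v=34, gcd(16,34)=2 -> changes
  Option D: v=65, gcd(16,65)=1 -> changes
  Option E: v=36, gcd(16,36)=4 -> preserves

Answer: E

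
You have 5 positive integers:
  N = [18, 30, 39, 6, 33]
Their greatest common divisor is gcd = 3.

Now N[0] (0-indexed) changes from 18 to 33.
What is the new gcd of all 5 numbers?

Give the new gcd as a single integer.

Answer: 3

Derivation:
Numbers: [18, 30, 39, 6, 33], gcd = 3
Change: index 0, 18 -> 33
gcd of the OTHER numbers (without index 0): gcd([30, 39, 6, 33]) = 3
New gcd = gcd(g_others, new_val) = gcd(3, 33) = 3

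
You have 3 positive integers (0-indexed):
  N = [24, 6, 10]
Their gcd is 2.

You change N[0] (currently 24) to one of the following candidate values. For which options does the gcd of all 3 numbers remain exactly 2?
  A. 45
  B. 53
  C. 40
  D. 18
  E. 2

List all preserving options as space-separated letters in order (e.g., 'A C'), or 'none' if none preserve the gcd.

Old gcd = 2; gcd of others (without N[0]) = 2
New gcd for candidate v: gcd(2, v). Preserves old gcd iff gcd(2, v) = 2.
  Option A: v=45, gcd(2,45)=1 -> changes
  Option B: v=53, gcd(2,53)=1 -> changes
  Option C: v=40, gcd(2,40)=2 -> preserves
  Option D: v=18, gcd(2,18)=2 -> preserves
  Option E: v=2, gcd(2,2)=2 -> preserves

Answer: C D E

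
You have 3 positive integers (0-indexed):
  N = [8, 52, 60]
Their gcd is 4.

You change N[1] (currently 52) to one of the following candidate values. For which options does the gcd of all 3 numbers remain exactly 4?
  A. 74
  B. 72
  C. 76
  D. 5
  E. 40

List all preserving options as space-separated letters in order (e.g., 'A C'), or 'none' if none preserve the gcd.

Old gcd = 4; gcd of others (without N[1]) = 4
New gcd for candidate v: gcd(4, v). Preserves old gcd iff gcd(4, v) = 4.
  Option A: v=74, gcd(4,74)=2 -> changes
  Option B: v=72, gcd(4,72)=4 -> preserves
  Option C: v=76, gcd(4,76)=4 -> preserves
  Option D: v=5, gcd(4,5)=1 -> changes
  Option E: v=40, gcd(4,40)=4 -> preserves

Answer: B C E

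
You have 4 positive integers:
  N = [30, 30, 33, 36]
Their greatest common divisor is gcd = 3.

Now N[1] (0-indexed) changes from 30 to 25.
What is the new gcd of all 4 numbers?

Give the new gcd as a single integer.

Answer: 1

Derivation:
Numbers: [30, 30, 33, 36], gcd = 3
Change: index 1, 30 -> 25
gcd of the OTHER numbers (without index 1): gcd([30, 33, 36]) = 3
New gcd = gcd(g_others, new_val) = gcd(3, 25) = 1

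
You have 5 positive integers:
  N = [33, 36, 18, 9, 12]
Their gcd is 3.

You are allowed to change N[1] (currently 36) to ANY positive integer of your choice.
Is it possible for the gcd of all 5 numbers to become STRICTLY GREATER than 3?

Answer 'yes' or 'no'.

Current gcd = 3
gcd of all OTHER numbers (without N[1]=36): gcd([33, 18, 9, 12]) = 3
The new gcd after any change is gcd(3, new_value).
This can be at most 3.
Since 3 = old gcd 3, the gcd can only stay the same or decrease.

Answer: no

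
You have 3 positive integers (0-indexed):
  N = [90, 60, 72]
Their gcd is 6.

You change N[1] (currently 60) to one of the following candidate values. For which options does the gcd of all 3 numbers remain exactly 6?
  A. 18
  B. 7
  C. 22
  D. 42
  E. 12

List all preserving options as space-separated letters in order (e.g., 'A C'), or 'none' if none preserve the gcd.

Answer: D E

Derivation:
Old gcd = 6; gcd of others (without N[1]) = 18
New gcd for candidate v: gcd(18, v). Preserves old gcd iff gcd(18, v) = 6.
  Option A: v=18, gcd(18,18)=18 -> changes
  Option B: v=7, gcd(18,7)=1 -> changes
  Option C: v=22, gcd(18,22)=2 -> changes
  Option D: v=42, gcd(18,42)=6 -> preserves
  Option E: v=12, gcd(18,12)=6 -> preserves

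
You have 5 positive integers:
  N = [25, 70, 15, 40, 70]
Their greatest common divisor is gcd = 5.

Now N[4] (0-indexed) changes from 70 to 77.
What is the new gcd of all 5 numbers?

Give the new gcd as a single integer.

Answer: 1

Derivation:
Numbers: [25, 70, 15, 40, 70], gcd = 5
Change: index 4, 70 -> 77
gcd of the OTHER numbers (without index 4): gcd([25, 70, 15, 40]) = 5
New gcd = gcd(g_others, new_val) = gcd(5, 77) = 1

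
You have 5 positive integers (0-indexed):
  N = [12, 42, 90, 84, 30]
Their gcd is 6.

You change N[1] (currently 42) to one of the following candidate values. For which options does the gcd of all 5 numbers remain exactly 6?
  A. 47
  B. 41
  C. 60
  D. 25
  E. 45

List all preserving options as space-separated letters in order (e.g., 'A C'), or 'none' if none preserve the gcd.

Old gcd = 6; gcd of others (without N[1]) = 6
New gcd for candidate v: gcd(6, v). Preserves old gcd iff gcd(6, v) = 6.
  Option A: v=47, gcd(6,47)=1 -> changes
  Option B: v=41, gcd(6,41)=1 -> changes
  Option C: v=60, gcd(6,60)=6 -> preserves
  Option D: v=25, gcd(6,25)=1 -> changes
  Option E: v=45, gcd(6,45)=3 -> changes

Answer: C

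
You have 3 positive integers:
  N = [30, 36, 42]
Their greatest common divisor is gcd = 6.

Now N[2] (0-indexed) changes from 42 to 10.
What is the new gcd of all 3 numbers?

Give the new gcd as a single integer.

Answer: 2

Derivation:
Numbers: [30, 36, 42], gcd = 6
Change: index 2, 42 -> 10
gcd of the OTHER numbers (without index 2): gcd([30, 36]) = 6
New gcd = gcd(g_others, new_val) = gcd(6, 10) = 2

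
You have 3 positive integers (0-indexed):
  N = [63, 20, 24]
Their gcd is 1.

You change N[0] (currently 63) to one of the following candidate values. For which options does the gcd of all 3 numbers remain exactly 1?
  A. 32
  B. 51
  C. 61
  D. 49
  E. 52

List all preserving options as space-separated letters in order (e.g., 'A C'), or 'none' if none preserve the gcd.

Old gcd = 1; gcd of others (without N[0]) = 4
New gcd for candidate v: gcd(4, v). Preserves old gcd iff gcd(4, v) = 1.
  Option A: v=32, gcd(4,32)=4 -> changes
  Option B: v=51, gcd(4,51)=1 -> preserves
  Option C: v=61, gcd(4,61)=1 -> preserves
  Option D: v=49, gcd(4,49)=1 -> preserves
  Option E: v=52, gcd(4,52)=4 -> changes

Answer: B C D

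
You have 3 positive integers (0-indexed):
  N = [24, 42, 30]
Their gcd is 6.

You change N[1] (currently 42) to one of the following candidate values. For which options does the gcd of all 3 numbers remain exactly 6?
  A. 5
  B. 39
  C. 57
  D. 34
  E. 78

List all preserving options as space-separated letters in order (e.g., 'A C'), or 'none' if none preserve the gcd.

Old gcd = 6; gcd of others (without N[1]) = 6
New gcd for candidate v: gcd(6, v). Preserves old gcd iff gcd(6, v) = 6.
  Option A: v=5, gcd(6,5)=1 -> changes
  Option B: v=39, gcd(6,39)=3 -> changes
  Option C: v=57, gcd(6,57)=3 -> changes
  Option D: v=34, gcd(6,34)=2 -> changes
  Option E: v=78, gcd(6,78)=6 -> preserves

Answer: E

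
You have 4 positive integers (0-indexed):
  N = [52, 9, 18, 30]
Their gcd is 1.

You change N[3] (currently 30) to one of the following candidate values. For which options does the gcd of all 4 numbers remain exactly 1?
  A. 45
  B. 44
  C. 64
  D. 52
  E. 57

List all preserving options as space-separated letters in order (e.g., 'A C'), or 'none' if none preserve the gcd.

Answer: A B C D E

Derivation:
Old gcd = 1; gcd of others (without N[3]) = 1
New gcd for candidate v: gcd(1, v). Preserves old gcd iff gcd(1, v) = 1.
  Option A: v=45, gcd(1,45)=1 -> preserves
  Option B: v=44, gcd(1,44)=1 -> preserves
  Option C: v=64, gcd(1,64)=1 -> preserves
  Option D: v=52, gcd(1,52)=1 -> preserves
  Option E: v=57, gcd(1,57)=1 -> preserves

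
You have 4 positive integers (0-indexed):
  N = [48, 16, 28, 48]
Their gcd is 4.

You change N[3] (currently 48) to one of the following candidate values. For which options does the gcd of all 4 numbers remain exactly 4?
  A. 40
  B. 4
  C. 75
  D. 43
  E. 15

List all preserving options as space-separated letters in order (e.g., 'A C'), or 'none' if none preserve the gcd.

Answer: A B

Derivation:
Old gcd = 4; gcd of others (without N[3]) = 4
New gcd for candidate v: gcd(4, v). Preserves old gcd iff gcd(4, v) = 4.
  Option A: v=40, gcd(4,40)=4 -> preserves
  Option B: v=4, gcd(4,4)=4 -> preserves
  Option C: v=75, gcd(4,75)=1 -> changes
  Option D: v=43, gcd(4,43)=1 -> changes
  Option E: v=15, gcd(4,15)=1 -> changes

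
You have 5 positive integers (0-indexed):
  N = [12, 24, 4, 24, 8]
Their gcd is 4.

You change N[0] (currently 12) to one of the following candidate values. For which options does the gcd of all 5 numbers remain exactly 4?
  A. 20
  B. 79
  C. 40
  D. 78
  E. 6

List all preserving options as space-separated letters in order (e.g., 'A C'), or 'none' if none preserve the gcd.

Old gcd = 4; gcd of others (without N[0]) = 4
New gcd for candidate v: gcd(4, v). Preserves old gcd iff gcd(4, v) = 4.
  Option A: v=20, gcd(4,20)=4 -> preserves
  Option B: v=79, gcd(4,79)=1 -> changes
  Option C: v=40, gcd(4,40)=4 -> preserves
  Option D: v=78, gcd(4,78)=2 -> changes
  Option E: v=6, gcd(4,6)=2 -> changes

Answer: A C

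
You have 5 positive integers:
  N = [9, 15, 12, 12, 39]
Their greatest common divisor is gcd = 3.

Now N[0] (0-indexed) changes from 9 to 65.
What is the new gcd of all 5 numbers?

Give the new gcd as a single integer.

Numbers: [9, 15, 12, 12, 39], gcd = 3
Change: index 0, 9 -> 65
gcd of the OTHER numbers (without index 0): gcd([15, 12, 12, 39]) = 3
New gcd = gcd(g_others, new_val) = gcd(3, 65) = 1

Answer: 1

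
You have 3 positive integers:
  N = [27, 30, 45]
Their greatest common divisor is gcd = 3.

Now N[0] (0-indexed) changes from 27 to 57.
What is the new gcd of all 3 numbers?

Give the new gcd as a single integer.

Numbers: [27, 30, 45], gcd = 3
Change: index 0, 27 -> 57
gcd of the OTHER numbers (without index 0): gcd([30, 45]) = 15
New gcd = gcd(g_others, new_val) = gcd(15, 57) = 3

Answer: 3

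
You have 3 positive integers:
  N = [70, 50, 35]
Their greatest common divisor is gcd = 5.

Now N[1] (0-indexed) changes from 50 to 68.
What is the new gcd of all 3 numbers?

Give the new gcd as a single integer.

Numbers: [70, 50, 35], gcd = 5
Change: index 1, 50 -> 68
gcd of the OTHER numbers (without index 1): gcd([70, 35]) = 35
New gcd = gcd(g_others, new_val) = gcd(35, 68) = 1

Answer: 1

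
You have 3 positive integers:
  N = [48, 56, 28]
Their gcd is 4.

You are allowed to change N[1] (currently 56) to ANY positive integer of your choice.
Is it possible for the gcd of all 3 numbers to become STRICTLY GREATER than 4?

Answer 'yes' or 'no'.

Current gcd = 4
gcd of all OTHER numbers (without N[1]=56): gcd([48, 28]) = 4
The new gcd after any change is gcd(4, new_value).
This can be at most 4.
Since 4 = old gcd 4, the gcd can only stay the same or decrease.

Answer: no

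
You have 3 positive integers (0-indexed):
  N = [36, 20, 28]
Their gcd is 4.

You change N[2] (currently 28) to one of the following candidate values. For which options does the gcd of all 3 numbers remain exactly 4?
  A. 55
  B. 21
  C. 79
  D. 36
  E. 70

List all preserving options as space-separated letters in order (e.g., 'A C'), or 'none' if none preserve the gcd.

Old gcd = 4; gcd of others (without N[2]) = 4
New gcd for candidate v: gcd(4, v). Preserves old gcd iff gcd(4, v) = 4.
  Option A: v=55, gcd(4,55)=1 -> changes
  Option B: v=21, gcd(4,21)=1 -> changes
  Option C: v=79, gcd(4,79)=1 -> changes
  Option D: v=36, gcd(4,36)=4 -> preserves
  Option E: v=70, gcd(4,70)=2 -> changes

Answer: D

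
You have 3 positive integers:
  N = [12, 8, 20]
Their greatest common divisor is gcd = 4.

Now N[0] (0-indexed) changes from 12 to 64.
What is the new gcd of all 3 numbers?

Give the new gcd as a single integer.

Answer: 4

Derivation:
Numbers: [12, 8, 20], gcd = 4
Change: index 0, 12 -> 64
gcd of the OTHER numbers (without index 0): gcd([8, 20]) = 4
New gcd = gcd(g_others, new_val) = gcd(4, 64) = 4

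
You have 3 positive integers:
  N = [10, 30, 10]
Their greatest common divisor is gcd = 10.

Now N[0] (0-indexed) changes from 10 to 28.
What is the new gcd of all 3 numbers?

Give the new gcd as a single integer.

Numbers: [10, 30, 10], gcd = 10
Change: index 0, 10 -> 28
gcd of the OTHER numbers (without index 0): gcd([30, 10]) = 10
New gcd = gcd(g_others, new_val) = gcd(10, 28) = 2

Answer: 2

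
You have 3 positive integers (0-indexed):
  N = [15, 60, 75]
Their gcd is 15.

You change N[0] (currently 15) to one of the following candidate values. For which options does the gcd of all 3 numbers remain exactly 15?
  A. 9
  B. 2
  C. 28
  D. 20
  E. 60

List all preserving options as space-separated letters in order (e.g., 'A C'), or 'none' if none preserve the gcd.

Answer: E

Derivation:
Old gcd = 15; gcd of others (without N[0]) = 15
New gcd for candidate v: gcd(15, v). Preserves old gcd iff gcd(15, v) = 15.
  Option A: v=9, gcd(15,9)=3 -> changes
  Option B: v=2, gcd(15,2)=1 -> changes
  Option C: v=28, gcd(15,28)=1 -> changes
  Option D: v=20, gcd(15,20)=5 -> changes
  Option E: v=60, gcd(15,60)=15 -> preserves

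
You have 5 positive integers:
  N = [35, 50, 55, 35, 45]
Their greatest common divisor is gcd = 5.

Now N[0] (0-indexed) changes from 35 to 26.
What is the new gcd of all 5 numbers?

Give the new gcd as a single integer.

Answer: 1

Derivation:
Numbers: [35, 50, 55, 35, 45], gcd = 5
Change: index 0, 35 -> 26
gcd of the OTHER numbers (without index 0): gcd([50, 55, 35, 45]) = 5
New gcd = gcd(g_others, new_val) = gcd(5, 26) = 1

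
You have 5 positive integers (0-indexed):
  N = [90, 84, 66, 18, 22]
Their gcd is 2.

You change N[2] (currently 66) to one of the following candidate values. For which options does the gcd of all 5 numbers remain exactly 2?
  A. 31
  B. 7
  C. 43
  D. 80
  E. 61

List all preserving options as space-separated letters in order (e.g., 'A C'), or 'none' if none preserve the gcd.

Answer: D

Derivation:
Old gcd = 2; gcd of others (without N[2]) = 2
New gcd for candidate v: gcd(2, v). Preserves old gcd iff gcd(2, v) = 2.
  Option A: v=31, gcd(2,31)=1 -> changes
  Option B: v=7, gcd(2,7)=1 -> changes
  Option C: v=43, gcd(2,43)=1 -> changes
  Option D: v=80, gcd(2,80)=2 -> preserves
  Option E: v=61, gcd(2,61)=1 -> changes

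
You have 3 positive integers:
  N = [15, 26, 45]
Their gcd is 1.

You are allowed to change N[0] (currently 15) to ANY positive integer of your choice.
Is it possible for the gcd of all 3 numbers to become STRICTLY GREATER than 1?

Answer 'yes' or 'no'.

Answer: no

Derivation:
Current gcd = 1
gcd of all OTHER numbers (without N[0]=15): gcd([26, 45]) = 1
The new gcd after any change is gcd(1, new_value).
This can be at most 1.
Since 1 = old gcd 1, the gcd can only stay the same or decrease.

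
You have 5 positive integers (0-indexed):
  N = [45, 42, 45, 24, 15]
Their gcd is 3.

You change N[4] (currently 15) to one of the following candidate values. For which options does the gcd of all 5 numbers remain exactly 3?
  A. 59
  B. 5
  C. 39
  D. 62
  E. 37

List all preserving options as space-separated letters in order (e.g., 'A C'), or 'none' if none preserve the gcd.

Answer: C

Derivation:
Old gcd = 3; gcd of others (without N[4]) = 3
New gcd for candidate v: gcd(3, v). Preserves old gcd iff gcd(3, v) = 3.
  Option A: v=59, gcd(3,59)=1 -> changes
  Option B: v=5, gcd(3,5)=1 -> changes
  Option C: v=39, gcd(3,39)=3 -> preserves
  Option D: v=62, gcd(3,62)=1 -> changes
  Option E: v=37, gcd(3,37)=1 -> changes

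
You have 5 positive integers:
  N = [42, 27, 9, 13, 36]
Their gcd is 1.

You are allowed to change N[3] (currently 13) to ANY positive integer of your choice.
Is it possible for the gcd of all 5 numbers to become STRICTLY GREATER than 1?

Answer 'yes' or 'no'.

Current gcd = 1
gcd of all OTHER numbers (without N[3]=13): gcd([42, 27, 9, 36]) = 3
The new gcd after any change is gcd(3, new_value).
This can be at most 3.
Since 3 > old gcd 1, the gcd CAN increase (e.g., set N[3] = 3).

Answer: yes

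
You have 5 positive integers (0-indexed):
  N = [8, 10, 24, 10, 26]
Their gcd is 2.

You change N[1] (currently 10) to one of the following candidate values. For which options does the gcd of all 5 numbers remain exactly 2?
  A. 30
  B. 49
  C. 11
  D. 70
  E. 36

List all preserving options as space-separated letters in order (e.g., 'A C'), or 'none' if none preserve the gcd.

Old gcd = 2; gcd of others (without N[1]) = 2
New gcd for candidate v: gcd(2, v). Preserves old gcd iff gcd(2, v) = 2.
  Option A: v=30, gcd(2,30)=2 -> preserves
  Option B: v=49, gcd(2,49)=1 -> changes
  Option C: v=11, gcd(2,11)=1 -> changes
  Option D: v=70, gcd(2,70)=2 -> preserves
  Option E: v=36, gcd(2,36)=2 -> preserves

Answer: A D E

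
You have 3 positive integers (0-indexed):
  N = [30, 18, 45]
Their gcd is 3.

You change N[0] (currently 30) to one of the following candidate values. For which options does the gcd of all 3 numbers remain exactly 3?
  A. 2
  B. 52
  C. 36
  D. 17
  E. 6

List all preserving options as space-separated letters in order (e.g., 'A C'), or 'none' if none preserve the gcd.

Answer: E

Derivation:
Old gcd = 3; gcd of others (without N[0]) = 9
New gcd for candidate v: gcd(9, v). Preserves old gcd iff gcd(9, v) = 3.
  Option A: v=2, gcd(9,2)=1 -> changes
  Option B: v=52, gcd(9,52)=1 -> changes
  Option C: v=36, gcd(9,36)=9 -> changes
  Option D: v=17, gcd(9,17)=1 -> changes
  Option E: v=6, gcd(9,6)=3 -> preserves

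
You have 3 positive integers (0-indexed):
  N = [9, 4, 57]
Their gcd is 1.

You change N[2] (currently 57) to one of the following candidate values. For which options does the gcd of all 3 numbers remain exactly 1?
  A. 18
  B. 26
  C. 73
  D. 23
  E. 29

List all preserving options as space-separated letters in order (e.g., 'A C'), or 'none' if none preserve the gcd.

Old gcd = 1; gcd of others (without N[2]) = 1
New gcd for candidate v: gcd(1, v). Preserves old gcd iff gcd(1, v) = 1.
  Option A: v=18, gcd(1,18)=1 -> preserves
  Option B: v=26, gcd(1,26)=1 -> preserves
  Option C: v=73, gcd(1,73)=1 -> preserves
  Option D: v=23, gcd(1,23)=1 -> preserves
  Option E: v=29, gcd(1,29)=1 -> preserves

Answer: A B C D E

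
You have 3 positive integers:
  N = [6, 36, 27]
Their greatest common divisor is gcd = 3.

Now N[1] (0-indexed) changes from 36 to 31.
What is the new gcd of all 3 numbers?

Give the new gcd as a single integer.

Numbers: [6, 36, 27], gcd = 3
Change: index 1, 36 -> 31
gcd of the OTHER numbers (without index 1): gcd([6, 27]) = 3
New gcd = gcd(g_others, new_val) = gcd(3, 31) = 1

Answer: 1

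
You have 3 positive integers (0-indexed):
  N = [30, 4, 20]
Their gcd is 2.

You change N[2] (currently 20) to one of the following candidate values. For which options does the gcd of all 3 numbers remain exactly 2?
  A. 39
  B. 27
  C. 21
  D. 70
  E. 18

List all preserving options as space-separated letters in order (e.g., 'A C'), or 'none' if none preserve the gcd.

Answer: D E

Derivation:
Old gcd = 2; gcd of others (without N[2]) = 2
New gcd for candidate v: gcd(2, v). Preserves old gcd iff gcd(2, v) = 2.
  Option A: v=39, gcd(2,39)=1 -> changes
  Option B: v=27, gcd(2,27)=1 -> changes
  Option C: v=21, gcd(2,21)=1 -> changes
  Option D: v=70, gcd(2,70)=2 -> preserves
  Option E: v=18, gcd(2,18)=2 -> preserves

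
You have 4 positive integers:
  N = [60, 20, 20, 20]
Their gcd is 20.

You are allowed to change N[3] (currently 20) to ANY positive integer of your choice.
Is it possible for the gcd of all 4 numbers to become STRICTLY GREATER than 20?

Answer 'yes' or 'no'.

Current gcd = 20
gcd of all OTHER numbers (without N[3]=20): gcd([60, 20, 20]) = 20
The new gcd after any change is gcd(20, new_value).
This can be at most 20.
Since 20 = old gcd 20, the gcd can only stay the same or decrease.

Answer: no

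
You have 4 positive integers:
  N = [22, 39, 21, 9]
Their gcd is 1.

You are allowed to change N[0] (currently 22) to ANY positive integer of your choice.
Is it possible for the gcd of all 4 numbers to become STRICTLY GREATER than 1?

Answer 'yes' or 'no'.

Answer: yes

Derivation:
Current gcd = 1
gcd of all OTHER numbers (without N[0]=22): gcd([39, 21, 9]) = 3
The new gcd after any change is gcd(3, new_value).
This can be at most 3.
Since 3 > old gcd 1, the gcd CAN increase (e.g., set N[0] = 3).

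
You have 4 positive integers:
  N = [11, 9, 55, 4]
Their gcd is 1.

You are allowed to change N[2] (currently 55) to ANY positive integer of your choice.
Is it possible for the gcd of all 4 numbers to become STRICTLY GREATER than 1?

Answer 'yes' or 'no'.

Answer: no

Derivation:
Current gcd = 1
gcd of all OTHER numbers (without N[2]=55): gcd([11, 9, 4]) = 1
The new gcd after any change is gcd(1, new_value).
This can be at most 1.
Since 1 = old gcd 1, the gcd can only stay the same or decrease.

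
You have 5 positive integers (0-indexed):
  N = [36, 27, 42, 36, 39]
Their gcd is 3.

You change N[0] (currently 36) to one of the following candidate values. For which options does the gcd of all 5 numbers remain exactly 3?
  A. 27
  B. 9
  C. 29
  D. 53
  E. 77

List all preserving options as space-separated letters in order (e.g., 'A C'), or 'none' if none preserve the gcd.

Answer: A B

Derivation:
Old gcd = 3; gcd of others (without N[0]) = 3
New gcd for candidate v: gcd(3, v). Preserves old gcd iff gcd(3, v) = 3.
  Option A: v=27, gcd(3,27)=3 -> preserves
  Option B: v=9, gcd(3,9)=3 -> preserves
  Option C: v=29, gcd(3,29)=1 -> changes
  Option D: v=53, gcd(3,53)=1 -> changes
  Option E: v=77, gcd(3,77)=1 -> changes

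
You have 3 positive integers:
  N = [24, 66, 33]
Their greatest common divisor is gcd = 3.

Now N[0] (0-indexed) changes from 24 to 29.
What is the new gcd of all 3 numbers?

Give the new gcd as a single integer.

Numbers: [24, 66, 33], gcd = 3
Change: index 0, 24 -> 29
gcd of the OTHER numbers (without index 0): gcd([66, 33]) = 33
New gcd = gcd(g_others, new_val) = gcd(33, 29) = 1

Answer: 1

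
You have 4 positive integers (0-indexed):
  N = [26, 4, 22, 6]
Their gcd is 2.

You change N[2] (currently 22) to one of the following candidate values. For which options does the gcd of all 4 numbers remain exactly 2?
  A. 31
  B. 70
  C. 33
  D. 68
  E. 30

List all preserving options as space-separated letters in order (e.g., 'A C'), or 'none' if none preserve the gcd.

Old gcd = 2; gcd of others (without N[2]) = 2
New gcd for candidate v: gcd(2, v). Preserves old gcd iff gcd(2, v) = 2.
  Option A: v=31, gcd(2,31)=1 -> changes
  Option B: v=70, gcd(2,70)=2 -> preserves
  Option C: v=33, gcd(2,33)=1 -> changes
  Option D: v=68, gcd(2,68)=2 -> preserves
  Option E: v=30, gcd(2,30)=2 -> preserves

Answer: B D E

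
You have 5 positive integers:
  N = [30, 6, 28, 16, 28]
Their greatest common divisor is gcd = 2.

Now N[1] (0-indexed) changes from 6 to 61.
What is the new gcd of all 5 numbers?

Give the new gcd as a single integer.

Numbers: [30, 6, 28, 16, 28], gcd = 2
Change: index 1, 6 -> 61
gcd of the OTHER numbers (without index 1): gcd([30, 28, 16, 28]) = 2
New gcd = gcd(g_others, new_val) = gcd(2, 61) = 1

Answer: 1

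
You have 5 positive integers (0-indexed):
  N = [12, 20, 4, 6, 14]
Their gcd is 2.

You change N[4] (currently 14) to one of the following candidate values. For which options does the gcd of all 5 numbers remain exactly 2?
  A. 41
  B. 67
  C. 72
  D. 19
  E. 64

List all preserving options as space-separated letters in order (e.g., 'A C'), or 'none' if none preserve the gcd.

Old gcd = 2; gcd of others (without N[4]) = 2
New gcd for candidate v: gcd(2, v). Preserves old gcd iff gcd(2, v) = 2.
  Option A: v=41, gcd(2,41)=1 -> changes
  Option B: v=67, gcd(2,67)=1 -> changes
  Option C: v=72, gcd(2,72)=2 -> preserves
  Option D: v=19, gcd(2,19)=1 -> changes
  Option E: v=64, gcd(2,64)=2 -> preserves

Answer: C E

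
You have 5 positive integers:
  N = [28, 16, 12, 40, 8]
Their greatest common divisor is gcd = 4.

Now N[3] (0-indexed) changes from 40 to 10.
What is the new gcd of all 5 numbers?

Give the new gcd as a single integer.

Answer: 2

Derivation:
Numbers: [28, 16, 12, 40, 8], gcd = 4
Change: index 3, 40 -> 10
gcd of the OTHER numbers (without index 3): gcd([28, 16, 12, 8]) = 4
New gcd = gcd(g_others, new_val) = gcd(4, 10) = 2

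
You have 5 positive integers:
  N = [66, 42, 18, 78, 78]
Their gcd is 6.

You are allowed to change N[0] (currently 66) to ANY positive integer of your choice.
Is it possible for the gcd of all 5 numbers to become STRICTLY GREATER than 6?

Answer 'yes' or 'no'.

Answer: no

Derivation:
Current gcd = 6
gcd of all OTHER numbers (without N[0]=66): gcd([42, 18, 78, 78]) = 6
The new gcd after any change is gcd(6, new_value).
This can be at most 6.
Since 6 = old gcd 6, the gcd can only stay the same or decrease.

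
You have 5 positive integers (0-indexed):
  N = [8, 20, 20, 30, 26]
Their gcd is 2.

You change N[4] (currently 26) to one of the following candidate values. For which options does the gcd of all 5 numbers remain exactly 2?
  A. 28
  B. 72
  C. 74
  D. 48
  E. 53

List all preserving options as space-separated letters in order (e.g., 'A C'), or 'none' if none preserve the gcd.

Answer: A B C D

Derivation:
Old gcd = 2; gcd of others (without N[4]) = 2
New gcd for candidate v: gcd(2, v). Preserves old gcd iff gcd(2, v) = 2.
  Option A: v=28, gcd(2,28)=2 -> preserves
  Option B: v=72, gcd(2,72)=2 -> preserves
  Option C: v=74, gcd(2,74)=2 -> preserves
  Option D: v=48, gcd(2,48)=2 -> preserves
  Option E: v=53, gcd(2,53)=1 -> changes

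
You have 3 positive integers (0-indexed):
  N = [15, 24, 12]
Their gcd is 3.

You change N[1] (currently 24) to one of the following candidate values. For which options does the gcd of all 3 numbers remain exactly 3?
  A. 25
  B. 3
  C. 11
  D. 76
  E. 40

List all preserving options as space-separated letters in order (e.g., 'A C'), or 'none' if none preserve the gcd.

Old gcd = 3; gcd of others (without N[1]) = 3
New gcd for candidate v: gcd(3, v). Preserves old gcd iff gcd(3, v) = 3.
  Option A: v=25, gcd(3,25)=1 -> changes
  Option B: v=3, gcd(3,3)=3 -> preserves
  Option C: v=11, gcd(3,11)=1 -> changes
  Option D: v=76, gcd(3,76)=1 -> changes
  Option E: v=40, gcd(3,40)=1 -> changes

Answer: B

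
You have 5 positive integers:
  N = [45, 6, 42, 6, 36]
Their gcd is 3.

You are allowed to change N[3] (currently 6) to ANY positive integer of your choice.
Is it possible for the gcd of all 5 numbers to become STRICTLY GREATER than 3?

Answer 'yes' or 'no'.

Current gcd = 3
gcd of all OTHER numbers (without N[3]=6): gcd([45, 6, 42, 36]) = 3
The new gcd after any change is gcd(3, new_value).
This can be at most 3.
Since 3 = old gcd 3, the gcd can only stay the same or decrease.

Answer: no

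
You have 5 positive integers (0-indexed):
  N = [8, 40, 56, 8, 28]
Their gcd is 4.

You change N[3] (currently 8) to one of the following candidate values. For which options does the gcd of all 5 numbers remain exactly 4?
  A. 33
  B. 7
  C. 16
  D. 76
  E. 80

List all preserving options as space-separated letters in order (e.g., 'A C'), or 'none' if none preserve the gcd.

Old gcd = 4; gcd of others (without N[3]) = 4
New gcd for candidate v: gcd(4, v). Preserves old gcd iff gcd(4, v) = 4.
  Option A: v=33, gcd(4,33)=1 -> changes
  Option B: v=7, gcd(4,7)=1 -> changes
  Option C: v=16, gcd(4,16)=4 -> preserves
  Option D: v=76, gcd(4,76)=4 -> preserves
  Option E: v=80, gcd(4,80)=4 -> preserves

Answer: C D E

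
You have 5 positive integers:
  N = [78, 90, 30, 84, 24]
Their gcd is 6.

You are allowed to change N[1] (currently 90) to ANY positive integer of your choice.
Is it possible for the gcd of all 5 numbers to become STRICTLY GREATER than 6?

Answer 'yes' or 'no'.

Answer: no

Derivation:
Current gcd = 6
gcd of all OTHER numbers (without N[1]=90): gcd([78, 30, 84, 24]) = 6
The new gcd after any change is gcd(6, new_value).
This can be at most 6.
Since 6 = old gcd 6, the gcd can only stay the same or decrease.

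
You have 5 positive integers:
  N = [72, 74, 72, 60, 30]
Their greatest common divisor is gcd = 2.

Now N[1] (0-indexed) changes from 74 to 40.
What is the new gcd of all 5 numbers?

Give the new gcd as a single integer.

Numbers: [72, 74, 72, 60, 30], gcd = 2
Change: index 1, 74 -> 40
gcd of the OTHER numbers (without index 1): gcd([72, 72, 60, 30]) = 6
New gcd = gcd(g_others, new_val) = gcd(6, 40) = 2

Answer: 2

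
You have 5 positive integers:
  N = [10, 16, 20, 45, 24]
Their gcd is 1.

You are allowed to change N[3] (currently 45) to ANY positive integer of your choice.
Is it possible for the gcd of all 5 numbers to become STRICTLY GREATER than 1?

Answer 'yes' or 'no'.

Answer: yes

Derivation:
Current gcd = 1
gcd of all OTHER numbers (without N[3]=45): gcd([10, 16, 20, 24]) = 2
The new gcd after any change is gcd(2, new_value).
This can be at most 2.
Since 2 > old gcd 1, the gcd CAN increase (e.g., set N[3] = 2).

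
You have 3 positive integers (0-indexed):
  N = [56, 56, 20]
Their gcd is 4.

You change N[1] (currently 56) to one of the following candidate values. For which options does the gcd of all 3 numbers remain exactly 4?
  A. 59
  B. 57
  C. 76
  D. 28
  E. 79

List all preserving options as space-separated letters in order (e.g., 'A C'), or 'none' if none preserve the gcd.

Answer: C D

Derivation:
Old gcd = 4; gcd of others (without N[1]) = 4
New gcd for candidate v: gcd(4, v). Preserves old gcd iff gcd(4, v) = 4.
  Option A: v=59, gcd(4,59)=1 -> changes
  Option B: v=57, gcd(4,57)=1 -> changes
  Option C: v=76, gcd(4,76)=4 -> preserves
  Option D: v=28, gcd(4,28)=4 -> preserves
  Option E: v=79, gcd(4,79)=1 -> changes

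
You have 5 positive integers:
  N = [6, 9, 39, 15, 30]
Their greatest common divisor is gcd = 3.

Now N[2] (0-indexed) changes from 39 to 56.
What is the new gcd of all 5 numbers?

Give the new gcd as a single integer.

Numbers: [6, 9, 39, 15, 30], gcd = 3
Change: index 2, 39 -> 56
gcd of the OTHER numbers (without index 2): gcd([6, 9, 15, 30]) = 3
New gcd = gcd(g_others, new_val) = gcd(3, 56) = 1

Answer: 1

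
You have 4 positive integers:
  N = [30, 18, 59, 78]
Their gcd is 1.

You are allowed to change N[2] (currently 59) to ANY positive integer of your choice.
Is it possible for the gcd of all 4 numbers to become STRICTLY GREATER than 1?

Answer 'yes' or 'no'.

Current gcd = 1
gcd of all OTHER numbers (without N[2]=59): gcd([30, 18, 78]) = 6
The new gcd after any change is gcd(6, new_value).
This can be at most 6.
Since 6 > old gcd 1, the gcd CAN increase (e.g., set N[2] = 6).

Answer: yes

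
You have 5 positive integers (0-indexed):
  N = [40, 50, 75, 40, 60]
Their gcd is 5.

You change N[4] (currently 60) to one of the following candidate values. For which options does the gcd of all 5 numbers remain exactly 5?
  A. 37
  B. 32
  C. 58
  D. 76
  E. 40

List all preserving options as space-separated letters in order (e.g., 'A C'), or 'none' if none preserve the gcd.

Answer: E

Derivation:
Old gcd = 5; gcd of others (without N[4]) = 5
New gcd for candidate v: gcd(5, v). Preserves old gcd iff gcd(5, v) = 5.
  Option A: v=37, gcd(5,37)=1 -> changes
  Option B: v=32, gcd(5,32)=1 -> changes
  Option C: v=58, gcd(5,58)=1 -> changes
  Option D: v=76, gcd(5,76)=1 -> changes
  Option E: v=40, gcd(5,40)=5 -> preserves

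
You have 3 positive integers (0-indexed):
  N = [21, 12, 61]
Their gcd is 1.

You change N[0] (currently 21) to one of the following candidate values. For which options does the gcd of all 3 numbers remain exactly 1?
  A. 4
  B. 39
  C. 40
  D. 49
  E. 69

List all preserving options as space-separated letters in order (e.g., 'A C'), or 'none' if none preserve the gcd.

Answer: A B C D E

Derivation:
Old gcd = 1; gcd of others (without N[0]) = 1
New gcd for candidate v: gcd(1, v). Preserves old gcd iff gcd(1, v) = 1.
  Option A: v=4, gcd(1,4)=1 -> preserves
  Option B: v=39, gcd(1,39)=1 -> preserves
  Option C: v=40, gcd(1,40)=1 -> preserves
  Option D: v=49, gcd(1,49)=1 -> preserves
  Option E: v=69, gcd(1,69)=1 -> preserves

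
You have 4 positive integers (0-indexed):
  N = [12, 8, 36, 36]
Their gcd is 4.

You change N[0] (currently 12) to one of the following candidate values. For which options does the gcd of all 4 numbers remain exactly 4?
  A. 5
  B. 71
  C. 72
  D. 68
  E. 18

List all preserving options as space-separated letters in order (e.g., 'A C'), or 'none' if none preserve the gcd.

Answer: C D

Derivation:
Old gcd = 4; gcd of others (without N[0]) = 4
New gcd for candidate v: gcd(4, v). Preserves old gcd iff gcd(4, v) = 4.
  Option A: v=5, gcd(4,5)=1 -> changes
  Option B: v=71, gcd(4,71)=1 -> changes
  Option C: v=72, gcd(4,72)=4 -> preserves
  Option D: v=68, gcd(4,68)=4 -> preserves
  Option E: v=18, gcd(4,18)=2 -> changes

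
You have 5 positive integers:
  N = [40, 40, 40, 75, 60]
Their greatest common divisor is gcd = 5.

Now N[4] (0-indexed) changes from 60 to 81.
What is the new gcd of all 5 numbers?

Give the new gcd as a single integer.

Numbers: [40, 40, 40, 75, 60], gcd = 5
Change: index 4, 60 -> 81
gcd of the OTHER numbers (without index 4): gcd([40, 40, 40, 75]) = 5
New gcd = gcd(g_others, new_val) = gcd(5, 81) = 1

Answer: 1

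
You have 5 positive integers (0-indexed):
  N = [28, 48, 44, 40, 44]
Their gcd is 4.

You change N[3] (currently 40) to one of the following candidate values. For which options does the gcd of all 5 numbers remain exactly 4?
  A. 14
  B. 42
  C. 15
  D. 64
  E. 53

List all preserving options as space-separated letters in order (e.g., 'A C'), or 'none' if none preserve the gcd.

Old gcd = 4; gcd of others (without N[3]) = 4
New gcd for candidate v: gcd(4, v). Preserves old gcd iff gcd(4, v) = 4.
  Option A: v=14, gcd(4,14)=2 -> changes
  Option B: v=42, gcd(4,42)=2 -> changes
  Option C: v=15, gcd(4,15)=1 -> changes
  Option D: v=64, gcd(4,64)=4 -> preserves
  Option E: v=53, gcd(4,53)=1 -> changes

Answer: D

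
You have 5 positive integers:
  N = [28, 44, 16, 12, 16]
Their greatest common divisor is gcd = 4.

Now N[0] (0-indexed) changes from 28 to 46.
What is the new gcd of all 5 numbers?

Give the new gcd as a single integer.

Answer: 2

Derivation:
Numbers: [28, 44, 16, 12, 16], gcd = 4
Change: index 0, 28 -> 46
gcd of the OTHER numbers (without index 0): gcd([44, 16, 12, 16]) = 4
New gcd = gcd(g_others, new_val) = gcd(4, 46) = 2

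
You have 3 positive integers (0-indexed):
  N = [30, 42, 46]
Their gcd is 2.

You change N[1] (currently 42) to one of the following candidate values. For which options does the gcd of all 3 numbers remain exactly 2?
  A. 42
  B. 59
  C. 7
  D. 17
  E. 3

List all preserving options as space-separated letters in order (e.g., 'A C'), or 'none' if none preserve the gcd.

Old gcd = 2; gcd of others (without N[1]) = 2
New gcd for candidate v: gcd(2, v). Preserves old gcd iff gcd(2, v) = 2.
  Option A: v=42, gcd(2,42)=2 -> preserves
  Option B: v=59, gcd(2,59)=1 -> changes
  Option C: v=7, gcd(2,7)=1 -> changes
  Option D: v=17, gcd(2,17)=1 -> changes
  Option E: v=3, gcd(2,3)=1 -> changes

Answer: A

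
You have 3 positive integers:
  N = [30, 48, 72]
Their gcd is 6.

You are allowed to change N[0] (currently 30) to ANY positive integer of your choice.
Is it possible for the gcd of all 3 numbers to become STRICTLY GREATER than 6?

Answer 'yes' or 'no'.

Answer: yes

Derivation:
Current gcd = 6
gcd of all OTHER numbers (without N[0]=30): gcd([48, 72]) = 24
The new gcd after any change is gcd(24, new_value).
This can be at most 24.
Since 24 > old gcd 6, the gcd CAN increase (e.g., set N[0] = 24).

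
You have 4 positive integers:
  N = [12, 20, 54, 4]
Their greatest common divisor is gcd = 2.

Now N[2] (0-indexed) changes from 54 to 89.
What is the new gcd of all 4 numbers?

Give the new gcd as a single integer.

Numbers: [12, 20, 54, 4], gcd = 2
Change: index 2, 54 -> 89
gcd of the OTHER numbers (without index 2): gcd([12, 20, 4]) = 4
New gcd = gcd(g_others, new_val) = gcd(4, 89) = 1

Answer: 1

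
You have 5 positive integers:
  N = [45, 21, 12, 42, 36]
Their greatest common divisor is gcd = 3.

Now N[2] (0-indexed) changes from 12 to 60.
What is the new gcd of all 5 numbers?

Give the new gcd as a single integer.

Answer: 3

Derivation:
Numbers: [45, 21, 12, 42, 36], gcd = 3
Change: index 2, 12 -> 60
gcd of the OTHER numbers (without index 2): gcd([45, 21, 42, 36]) = 3
New gcd = gcd(g_others, new_val) = gcd(3, 60) = 3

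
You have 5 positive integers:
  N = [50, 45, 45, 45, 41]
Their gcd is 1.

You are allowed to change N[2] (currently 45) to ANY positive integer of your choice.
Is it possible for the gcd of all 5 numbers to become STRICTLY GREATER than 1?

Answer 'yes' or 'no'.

Current gcd = 1
gcd of all OTHER numbers (without N[2]=45): gcd([50, 45, 45, 41]) = 1
The new gcd after any change is gcd(1, new_value).
This can be at most 1.
Since 1 = old gcd 1, the gcd can only stay the same or decrease.

Answer: no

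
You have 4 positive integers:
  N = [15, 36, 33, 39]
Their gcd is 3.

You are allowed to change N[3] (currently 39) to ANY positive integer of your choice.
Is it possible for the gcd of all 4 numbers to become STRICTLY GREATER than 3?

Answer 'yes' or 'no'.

Current gcd = 3
gcd of all OTHER numbers (without N[3]=39): gcd([15, 36, 33]) = 3
The new gcd after any change is gcd(3, new_value).
This can be at most 3.
Since 3 = old gcd 3, the gcd can only stay the same or decrease.

Answer: no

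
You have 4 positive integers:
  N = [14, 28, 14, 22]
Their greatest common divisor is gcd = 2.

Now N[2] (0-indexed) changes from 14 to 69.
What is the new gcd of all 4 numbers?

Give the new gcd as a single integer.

Answer: 1

Derivation:
Numbers: [14, 28, 14, 22], gcd = 2
Change: index 2, 14 -> 69
gcd of the OTHER numbers (without index 2): gcd([14, 28, 22]) = 2
New gcd = gcd(g_others, new_val) = gcd(2, 69) = 1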